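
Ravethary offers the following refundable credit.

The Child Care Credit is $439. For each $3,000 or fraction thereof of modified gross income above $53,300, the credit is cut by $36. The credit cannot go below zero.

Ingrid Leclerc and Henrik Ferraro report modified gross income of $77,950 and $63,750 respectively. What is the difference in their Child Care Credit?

$180

Ingrid ($77,950): Child Care Credit: income exceeds $53,300 by $24,650, which is 9 full-or-partial $3,000 increments; reduction = 9 × $36 = $324, leaving $115.
Henrik ($63,750): Child Care Credit: income exceeds $53,300 by $10,450, which is 4 full-or-partial $3,000 increments; reduction = 4 × $36 = $144, leaving $295.
Difference: |$115 − $295| = $180.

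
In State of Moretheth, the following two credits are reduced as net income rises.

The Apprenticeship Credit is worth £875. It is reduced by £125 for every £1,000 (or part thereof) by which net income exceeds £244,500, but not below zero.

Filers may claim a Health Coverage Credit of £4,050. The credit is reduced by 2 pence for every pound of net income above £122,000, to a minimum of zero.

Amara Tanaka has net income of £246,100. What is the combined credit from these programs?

Apprenticeship Credit: income exceeds £244,500 by £1,600, which is 2 full-or-partial £1,000 increments; reduction = 2 × £125 = £250, leaving £625.
Health Coverage Credit: 2% of the £124,100 excess over £122,000 is £2,482; credit = £4,050 − £2,482 = £1,568.
Total: £625 + £1,568 = £2,193.

£2,193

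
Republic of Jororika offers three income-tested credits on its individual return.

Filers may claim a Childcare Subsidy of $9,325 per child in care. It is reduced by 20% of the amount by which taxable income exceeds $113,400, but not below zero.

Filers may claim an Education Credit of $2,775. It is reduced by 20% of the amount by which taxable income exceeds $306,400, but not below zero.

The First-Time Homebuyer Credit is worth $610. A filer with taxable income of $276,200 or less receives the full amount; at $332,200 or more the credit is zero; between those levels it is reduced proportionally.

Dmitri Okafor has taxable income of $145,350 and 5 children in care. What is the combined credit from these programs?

$43,620

Childcare Subsidy: base = 5 × $9,325 = $46,625. 20% of the $31,950 excess over $113,400 is $6,390; credit = $46,625 − $6,390 = $40,235.
Education Credit: $145,350 is at or below the $306,400 threshold, so the full $2,775 applies.
First-Time Homebuyer Credit: $145,350 is at or below the $276,200 threshold, so the full $610 applies.
Total: $40,235 + $2,775 + $610 = $43,620.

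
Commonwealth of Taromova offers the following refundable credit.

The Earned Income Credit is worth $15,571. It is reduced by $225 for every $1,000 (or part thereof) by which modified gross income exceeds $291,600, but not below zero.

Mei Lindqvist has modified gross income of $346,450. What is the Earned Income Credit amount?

$3,196

Earned Income Credit: income exceeds $291,600 by $54,850, which is 55 full-or-partial $1,000 increments; reduction = 55 × $225 = $12,375, leaving $3,196.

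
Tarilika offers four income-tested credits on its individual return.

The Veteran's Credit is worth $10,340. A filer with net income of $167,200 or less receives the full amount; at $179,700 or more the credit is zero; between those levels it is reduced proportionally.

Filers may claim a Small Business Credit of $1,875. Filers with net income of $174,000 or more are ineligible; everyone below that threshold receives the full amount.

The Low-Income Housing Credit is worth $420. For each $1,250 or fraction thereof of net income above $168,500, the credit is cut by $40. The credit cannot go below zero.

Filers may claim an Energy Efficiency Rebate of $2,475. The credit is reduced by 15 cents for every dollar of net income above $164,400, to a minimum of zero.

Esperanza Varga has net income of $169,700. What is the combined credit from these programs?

$12,207

Veteran's Credit: $169,700 is $2,500 into a $12,500 phase-out range, leaving 10,000/12,500 of the credit: $10,340 × 10,000/12,500 = $8,272.
Small Business Credit: $169,700 is below the $174,000 cutoff, so the full $1,875 applies.
Low-Income Housing Credit: income exceeds $168,500 by $1,200, which is 1 full-or-partial $1,250 increment; reduction = 1 × $40 = $40, leaving $380.
Energy Efficiency Rebate: 15% of the $5,300 excess over $164,400 is $795; credit = $2,475 − $795 = $1,680.
Total: $8,272 + $1,875 + $380 + $1,680 = $12,207.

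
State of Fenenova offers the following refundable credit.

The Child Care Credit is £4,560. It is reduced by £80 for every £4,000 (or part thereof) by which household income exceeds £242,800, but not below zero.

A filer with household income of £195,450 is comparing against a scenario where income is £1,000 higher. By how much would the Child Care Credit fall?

At £195,450 — £195,450 is at or below the £242,800 threshold, so the full £4,560 applies.
At £196,450 — £196,450 is at or below the £242,800 threshold, so the full £4,560 applies.
Lost: £4,560 − £4,560 = £0.

£0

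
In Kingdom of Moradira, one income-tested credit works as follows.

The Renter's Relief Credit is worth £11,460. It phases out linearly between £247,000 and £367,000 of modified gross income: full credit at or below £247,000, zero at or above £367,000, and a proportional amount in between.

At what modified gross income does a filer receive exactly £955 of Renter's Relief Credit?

£357,000

£955 is 955/11,460 of the full £11,460, so 10,505/11,460 of the £120,000 range has been used: income = £247,000 + £120,000 × 10,505/11,460 = £357,000.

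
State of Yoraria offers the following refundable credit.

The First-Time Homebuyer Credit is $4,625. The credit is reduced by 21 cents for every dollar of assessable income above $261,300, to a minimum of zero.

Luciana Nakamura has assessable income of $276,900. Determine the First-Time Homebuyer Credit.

First-Time Homebuyer Credit: 21% of the $15,600 excess over $261,300 is $3,276; credit = $4,625 − $3,276 = $1,349.

$1,349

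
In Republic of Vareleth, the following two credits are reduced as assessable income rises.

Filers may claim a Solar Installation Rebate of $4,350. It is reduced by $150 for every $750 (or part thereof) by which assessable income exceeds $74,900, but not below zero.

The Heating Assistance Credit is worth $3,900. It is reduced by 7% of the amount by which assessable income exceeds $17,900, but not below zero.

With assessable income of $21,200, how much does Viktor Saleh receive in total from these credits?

$8,019

Solar Installation Rebate: $21,200 is at or below the $74,900 threshold, so the full $4,350 applies.
Heating Assistance Credit: 7% of the $3,300 excess over $17,900 is $231; credit = $3,900 − $231 = $3,669.
Total: $4,350 + $3,669 = $8,019.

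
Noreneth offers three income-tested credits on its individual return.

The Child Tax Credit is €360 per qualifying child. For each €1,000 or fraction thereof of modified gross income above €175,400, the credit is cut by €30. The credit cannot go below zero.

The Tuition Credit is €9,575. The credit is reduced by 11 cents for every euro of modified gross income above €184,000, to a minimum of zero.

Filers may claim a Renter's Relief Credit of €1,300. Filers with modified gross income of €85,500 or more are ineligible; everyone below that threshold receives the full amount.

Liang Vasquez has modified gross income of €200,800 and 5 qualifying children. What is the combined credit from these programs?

€8,747

Child Tax Credit: base = 5 × €360 = €1,800. income exceeds €175,400 by €25,400, which is 26 full-or-partial €1,000 increments; reduction = 26 × €30 = €780, leaving €1,020.
Tuition Credit: 11% of the €16,800 excess over €184,000 is €1,848; credit = €9,575 − €1,848 = €7,727.
Renter's Relief Credit: €200,800 meets or exceeds the €85,500 cutoff, so the credit is €0.
Total: €1,020 + €7,727 + €0 = €8,747.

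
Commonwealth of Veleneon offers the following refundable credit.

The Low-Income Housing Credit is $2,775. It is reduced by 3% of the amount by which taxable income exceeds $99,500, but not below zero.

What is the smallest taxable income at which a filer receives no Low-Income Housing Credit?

$192,000

The credit falls by 3% of each dollar above $99,500, so it reaches zero when the excess is $2,775 / 3% = $92,500: income = $99,500 + $92,500 = $192,000.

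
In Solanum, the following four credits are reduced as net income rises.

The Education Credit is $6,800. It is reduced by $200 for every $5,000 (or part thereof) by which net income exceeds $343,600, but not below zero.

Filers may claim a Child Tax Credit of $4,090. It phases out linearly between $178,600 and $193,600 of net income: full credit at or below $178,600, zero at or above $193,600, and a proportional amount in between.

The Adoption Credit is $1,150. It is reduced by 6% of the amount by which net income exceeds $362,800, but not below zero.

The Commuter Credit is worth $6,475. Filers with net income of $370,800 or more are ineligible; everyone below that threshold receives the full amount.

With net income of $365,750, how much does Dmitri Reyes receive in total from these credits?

$13,248

Education Credit: income exceeds $343,600 by $22,150, which is 5 full-or-partial $5,000 increments; reduction = 5 × $200 = $1,000, leaving $5,800.
Child Tax Credit: $365,750 is at or above $193,600, so the credit is $0.
Adoption Credit: 6% of the $2,950 excess over $362,800 is $177; credit = $1,150 − $177 = $973.
Commuter Credit: $365,750 is below the $370,800 cutoff, so the full $6,475 applies.
Total: $5,800 + $0 + $973 + $6,475 = $13,248.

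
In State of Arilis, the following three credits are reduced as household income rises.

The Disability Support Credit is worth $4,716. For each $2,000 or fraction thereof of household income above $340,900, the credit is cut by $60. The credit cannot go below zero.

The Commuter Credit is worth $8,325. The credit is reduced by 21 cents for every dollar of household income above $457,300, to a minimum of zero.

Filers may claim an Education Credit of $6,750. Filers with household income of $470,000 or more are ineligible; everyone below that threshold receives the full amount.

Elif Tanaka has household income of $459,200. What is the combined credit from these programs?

Disability Support Credit: income exceeds $340,900 by $118,300, which is 60 full-or-partial $2,000 increments; reduction = 60 × $60 = $3,600, leaving $1,116.
Commuter Credit: 21% of the $1,900 excess over $457,300 is $399; credit = $8,325 − $399 = $7,926.
Education Credit: $459,200 is below the $470,000 cutoff, so the full $6,750 applies.
Total: $1,116 + $7,926 + $6,750 = $15,792.

$15,792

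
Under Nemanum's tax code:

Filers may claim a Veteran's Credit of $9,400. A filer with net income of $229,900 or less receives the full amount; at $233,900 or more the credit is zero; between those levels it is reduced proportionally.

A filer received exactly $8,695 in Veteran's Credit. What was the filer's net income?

$8,695 is 8,695/9,400 of the full $9,400, so 705/9,400 of the $4,000 range has been used: income = $229,900 + $4,000 × 705/9,400 = $230,200.

$230,200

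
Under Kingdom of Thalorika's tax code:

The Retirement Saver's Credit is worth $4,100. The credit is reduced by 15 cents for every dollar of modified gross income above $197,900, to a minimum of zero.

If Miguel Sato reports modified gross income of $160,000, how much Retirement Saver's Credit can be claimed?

Retirement Saver's Credit: $160,000 is at or below the $197,900 threshold, so the full $4,100 applies.

$4,100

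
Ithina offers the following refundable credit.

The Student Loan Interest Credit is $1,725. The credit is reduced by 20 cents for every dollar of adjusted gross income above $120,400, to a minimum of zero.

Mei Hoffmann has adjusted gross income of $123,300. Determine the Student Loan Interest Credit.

$1,145

Student Loan Interest Credit: 20% of the $2,900 excess over $120,400 is $580; credit = $1,725 − $580 = $1,145.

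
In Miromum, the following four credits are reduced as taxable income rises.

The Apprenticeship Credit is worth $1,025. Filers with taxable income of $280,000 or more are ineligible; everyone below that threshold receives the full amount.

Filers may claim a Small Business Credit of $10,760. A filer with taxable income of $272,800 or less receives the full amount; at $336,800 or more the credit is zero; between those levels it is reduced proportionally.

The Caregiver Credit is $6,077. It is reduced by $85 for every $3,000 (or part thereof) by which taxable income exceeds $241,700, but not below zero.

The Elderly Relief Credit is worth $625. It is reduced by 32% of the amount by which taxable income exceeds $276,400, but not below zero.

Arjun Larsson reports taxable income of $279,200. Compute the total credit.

$15,681

Apprenticeship Credit: $279,200 is below the $280,000 cutoff, so the full $1,025 applies.
Small Business Credit: $279,200 is $6,400 into a $64,000 phase-out range, leaving 57,600/64,000 of the credit: $10,760 × 57,600/64,000 = $9,684.
Caregiver Credit: income exceeds $241,700 by $37,500, which is 13 full-or-partial $3,000 increments; reduction = 13 × $85 = $1,105, leaving $4,972.
Elderly Relief Credit: 32% of the $2,800 excess over $276,400 is $896 ≥ base, so the credit is $0.
Total: $1,025 + $9,684 + $4,972 + $0 = $15,681.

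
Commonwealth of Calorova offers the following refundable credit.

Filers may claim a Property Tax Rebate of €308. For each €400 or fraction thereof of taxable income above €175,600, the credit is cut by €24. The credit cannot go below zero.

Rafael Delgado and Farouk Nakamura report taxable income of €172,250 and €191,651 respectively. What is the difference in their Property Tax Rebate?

€308

Rafael (€172,250): Property Tax Rebate: €172,250 is at or below the €175,600 threshold, so the full €308 applies.
Farouk (€191,651): Property Tax Rebate: income exceeds €175,600 by €16,051 → 41 increments × €24 = €984 ≥ base, so the credit is €0.
Difference: |€308 − €0| = €308.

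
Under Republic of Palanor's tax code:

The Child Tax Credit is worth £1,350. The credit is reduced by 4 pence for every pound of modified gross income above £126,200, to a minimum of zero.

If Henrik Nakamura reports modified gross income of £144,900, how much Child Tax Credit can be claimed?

£602

Child Tax Credit: 4% of the £18,700 excess over £126,200 is £748; credit = £1,350 − £748 = £602.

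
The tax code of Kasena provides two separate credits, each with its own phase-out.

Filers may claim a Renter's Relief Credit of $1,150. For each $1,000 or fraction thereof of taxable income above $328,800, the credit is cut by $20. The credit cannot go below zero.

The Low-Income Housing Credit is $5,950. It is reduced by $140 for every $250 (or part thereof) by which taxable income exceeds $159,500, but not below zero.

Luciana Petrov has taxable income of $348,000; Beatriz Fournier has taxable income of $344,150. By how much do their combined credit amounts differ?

Luciana ($348,000): Renter's Relief Credit: income exceeds $328,800 by $19,200, which is 20 full-or-partial $1,000 increments; reduction = 20 × $20 = $400, leaving $750. Low-Income Housing Credit: income exceeds $159,500 by $188,500 → 754 increments × $140 = $105,560 ≥ base, so the credit is $0. total $750 + $0 = $750
Beatriz ($344,150): Renter's Relief Credit: income exceeds $328,800 by $15,350, which is 16 full-or-partial $1,000 increments; reduction = 16 × $20 = $320, leaving $830. Low-Income Housing Credit: income exceeds $159,500 by $184,650 → 739 increments × $140 = $103,460 ≥ base, so the credit is $0. total $830 + $0 = $830
Difference: |$750 − $830| = $80.

$80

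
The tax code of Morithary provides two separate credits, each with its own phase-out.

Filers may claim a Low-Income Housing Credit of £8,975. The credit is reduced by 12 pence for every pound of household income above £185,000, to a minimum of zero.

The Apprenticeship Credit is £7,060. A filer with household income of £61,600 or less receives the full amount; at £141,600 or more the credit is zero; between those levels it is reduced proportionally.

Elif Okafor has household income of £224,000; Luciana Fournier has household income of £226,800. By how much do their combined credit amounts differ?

Elif (£224,000): Low-Income Housing Credit: 12% of the £39,000 excess over £185,000 is £4,680; credit = £8,975 − £4,680 = £4,295. Apprenticeship Credit: £224,000 is at or above £141,600, so the credit is £0. total £4,295 + £0 = £4,295
Luciana (£226,800): Low-Income Housing Credit: 12% of the £41,800 excess over £185,000 is £5,016; credit = £8,975 − £5,016 = £3,959. Apprenticeship Credit: £226,800 is at or above £141,600, so the credit is £0. total £3,959 + £0 = £3,959
Difference: |£4,295 − £3,959| = £336.

£336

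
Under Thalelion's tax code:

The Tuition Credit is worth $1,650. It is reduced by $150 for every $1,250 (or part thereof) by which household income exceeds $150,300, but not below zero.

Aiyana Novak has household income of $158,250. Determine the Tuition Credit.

Tuition Credit: income exceeds $150,300 by $7,950, which is 7 full-or-partial $1,250 increments; reduction = 7 × $150 = $1,050, leaving $600.

$600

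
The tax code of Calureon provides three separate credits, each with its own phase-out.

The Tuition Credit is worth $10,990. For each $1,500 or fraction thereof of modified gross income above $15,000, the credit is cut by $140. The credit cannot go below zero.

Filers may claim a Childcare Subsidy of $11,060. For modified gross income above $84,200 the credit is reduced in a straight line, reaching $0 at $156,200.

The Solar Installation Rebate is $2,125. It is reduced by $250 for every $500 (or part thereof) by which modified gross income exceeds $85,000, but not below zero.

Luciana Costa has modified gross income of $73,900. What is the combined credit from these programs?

Tuition Credit: income exceeds $15,000 by $58,900, which is 40 full-or-partial $1,500 increments; reduction = 40 × $140 = $5,600, leaving $5,390.
Childcare Subsidy: $73,900 is at or below the $84,200 threshold, so the full $11,060 applies.
Solar Installation Rebate: $73,900 is at or below the $85,000 threshold, so the full $2,125 applies.
Total: $5,390 + $11,060 + $2,125 = $18,575.

$18,575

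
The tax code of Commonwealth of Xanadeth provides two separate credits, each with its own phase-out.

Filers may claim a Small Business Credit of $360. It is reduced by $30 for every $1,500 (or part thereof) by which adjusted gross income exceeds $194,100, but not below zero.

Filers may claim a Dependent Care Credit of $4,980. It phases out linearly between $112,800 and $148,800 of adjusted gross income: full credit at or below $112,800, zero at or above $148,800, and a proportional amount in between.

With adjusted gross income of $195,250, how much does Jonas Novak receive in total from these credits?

$330

Small Business Credit: income exceeds $194,100 by $1,150, which is 1 full-or-partial $1,500 increment; reduction = 1 × $30 = $30, leaving $330.
Dependent Care Credit: $195,250 is at or above $148,800, so the credit is $0.
Total: $330 + $0 = $330.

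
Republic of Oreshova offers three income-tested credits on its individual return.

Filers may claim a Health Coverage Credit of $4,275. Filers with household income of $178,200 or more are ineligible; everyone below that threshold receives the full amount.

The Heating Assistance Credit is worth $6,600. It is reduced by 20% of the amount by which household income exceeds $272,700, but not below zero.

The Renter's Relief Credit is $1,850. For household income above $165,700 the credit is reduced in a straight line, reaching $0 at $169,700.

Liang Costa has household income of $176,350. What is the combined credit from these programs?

$10,875

Health Coverage Credit: $176,350 is below the $178,200 cutoff, so the full $4,275 applies.
Heating Assistance Credit: $176,350 is at or below the $272,700 threshold, so the full $6,600 applies.
Renter's Relief Credit: $176,350 is at or above $169,700, so the credit is $0.
Total: $4,275 + $6,600 + $0 = $10,875.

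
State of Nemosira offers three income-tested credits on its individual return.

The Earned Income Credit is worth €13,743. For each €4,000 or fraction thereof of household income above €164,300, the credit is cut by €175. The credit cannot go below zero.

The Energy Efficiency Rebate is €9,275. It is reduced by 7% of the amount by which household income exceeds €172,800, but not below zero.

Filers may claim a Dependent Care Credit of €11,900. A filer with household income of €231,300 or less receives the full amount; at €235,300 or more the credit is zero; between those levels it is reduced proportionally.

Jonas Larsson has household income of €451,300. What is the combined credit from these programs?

Earned Income Credit: income exceeds €164,300 by €287,000, which is 72 full-or-partial €4,000 increments; reduction = 72 × €175 = €12,600, leaving €1,143.
Energy Efficiency Rebate: 7% of the €278,500 excess over €172,800 is €19,495 ≥ base, so the credit is €0.
Dependent Care Credit: €451,300 is at or above €235,300, so the credit is €0.
Total: €1,143 + €0 + €0 = €1,143.

€1,143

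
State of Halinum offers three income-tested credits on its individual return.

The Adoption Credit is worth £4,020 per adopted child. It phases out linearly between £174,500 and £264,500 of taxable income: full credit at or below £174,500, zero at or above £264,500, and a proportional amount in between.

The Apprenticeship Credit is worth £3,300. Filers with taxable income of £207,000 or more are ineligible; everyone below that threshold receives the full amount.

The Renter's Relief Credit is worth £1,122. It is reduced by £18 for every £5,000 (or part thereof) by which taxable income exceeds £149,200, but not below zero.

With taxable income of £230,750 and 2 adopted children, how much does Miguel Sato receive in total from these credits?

Adoption Credit: base = 2 × £4,020 = £8,040. £230,750 is £56,250 into a £90,000 phase-out range, leaving 33,750/90,000 of the credit: £8,040 × 33,750/90,000 = £3,015.
Apprenticeship Credit: £230,750 meets or exceeds the £207,000 cutoff, so the credit is £0.
Renter's Relief Credit: income exceeds £149,200 by £81,550, which is 17 full-or-partial £5,000 increments; reduction = 17 × £18 = £306, leaving £816.
Total: £3,015 + £0 + £816 = £3,831.

£3,831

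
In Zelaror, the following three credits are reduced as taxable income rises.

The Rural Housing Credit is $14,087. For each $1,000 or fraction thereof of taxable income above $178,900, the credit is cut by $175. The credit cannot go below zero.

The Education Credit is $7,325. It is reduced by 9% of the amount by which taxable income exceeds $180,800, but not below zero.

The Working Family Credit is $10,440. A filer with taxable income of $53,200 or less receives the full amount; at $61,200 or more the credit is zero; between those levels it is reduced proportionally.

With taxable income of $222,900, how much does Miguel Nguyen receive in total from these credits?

Rural Housing Credit: income exceeds $178,900 by $44,000, which is 44 full-or-partial $1,000 increments; reduction = 44 × $175 = $7,700, leaving $6,387.
Education Credit: 9% of the $42,100 excess over $180,800 is $3,789; credit = $7,325 − $3,789 = $3,536.
Working Family Credit: $222,900 is at or above $61,200, so the credit is $0.
Total: $6,387 + $3,536 + $0 = $9,923.

$9,923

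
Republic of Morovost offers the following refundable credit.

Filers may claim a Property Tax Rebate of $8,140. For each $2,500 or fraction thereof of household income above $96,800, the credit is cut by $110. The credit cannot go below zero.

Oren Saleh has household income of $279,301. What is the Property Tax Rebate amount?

Property Tax Rebate: income exceeds $96,800 by $182,501 → 74 increments × $110 = $8,140 ≥ base, so the credit is $0.

$0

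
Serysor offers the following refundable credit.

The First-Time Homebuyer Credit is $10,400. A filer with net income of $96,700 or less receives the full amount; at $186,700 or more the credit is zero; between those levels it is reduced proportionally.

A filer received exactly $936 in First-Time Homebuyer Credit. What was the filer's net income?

$936 is 936/10,400 of the full $10,400, so 9,464/10,400 of the $90,000 range has been used: income = $96,700 + $90,000 × 9,464/10,400 = $178,600.

$178,600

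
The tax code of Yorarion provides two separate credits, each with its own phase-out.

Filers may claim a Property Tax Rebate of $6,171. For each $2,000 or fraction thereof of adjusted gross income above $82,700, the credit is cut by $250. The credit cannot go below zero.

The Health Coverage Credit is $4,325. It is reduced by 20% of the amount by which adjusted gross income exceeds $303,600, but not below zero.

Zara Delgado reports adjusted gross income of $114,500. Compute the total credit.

$6,496

Property Tax Rebate: income exceeds $82,700 by $31,800, which is 16 full-or-partial $2,000 increments; reduction = 16 × $250 = $4,000, leaving $2,171.
Health Coverage Credit: $114,500 is at or below the $303,600 threshold, so the full $4,325 applies.
Total: $2,171 + $4,325 = $6,496.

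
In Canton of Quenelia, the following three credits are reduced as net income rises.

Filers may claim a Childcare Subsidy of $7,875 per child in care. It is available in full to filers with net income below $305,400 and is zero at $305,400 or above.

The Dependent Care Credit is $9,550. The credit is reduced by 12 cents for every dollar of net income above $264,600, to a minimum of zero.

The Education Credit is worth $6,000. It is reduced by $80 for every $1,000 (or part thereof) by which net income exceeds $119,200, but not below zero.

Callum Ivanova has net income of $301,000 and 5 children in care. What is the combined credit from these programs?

Childcare Subsidy: base = 5 × $7,875 = $39,375. $301,000 is below the $305,400 cutoff, so the full $39,375 applies.
Dependent Care Credit: 12% of the $36,400 excess over $264,600 is $4,368; credit = $9,550 − $4,368 = $5,182.
Education Credit: income exceeds $119,200 by $181,800 → 182 increments × $80 = $14,560 ≥ base, so the credit is $0.
Total: $39,375 + $5,182 + $0 = $44,557.

$44,557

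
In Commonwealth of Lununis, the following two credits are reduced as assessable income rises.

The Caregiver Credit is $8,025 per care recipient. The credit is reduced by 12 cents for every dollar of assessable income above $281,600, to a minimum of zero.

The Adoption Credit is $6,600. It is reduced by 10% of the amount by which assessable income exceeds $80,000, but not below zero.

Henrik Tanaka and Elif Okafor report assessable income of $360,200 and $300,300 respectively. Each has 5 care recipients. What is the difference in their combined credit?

Henrik ($360,200): Caregiver Credit: base = 5 × $8,025 = $40,125. 12% of the $78,600 excess over $281,600 is $9,432; credit = $40,125 − $9,432 = $30,693. Adoption Credit: 10% of the $280,200 excess over $80,000 is $28,020 ≥ base, so the credit is $0. total $30,693 + $0 = $30,693
Elif ($300,300): Caregiver Credit: base = 5 × $8,025 = $40,125. 12% of the $18,700 excess over $281,600 is $2,244; credit = $40,125 − $2,244 = $37,881. Adoption Credit: 10% of the $220,300 excess over $80,000 is $22,030 ≥ base, so the credit is $0. total $37,881 + $0 = $37,881
Difference: |$30,693 − $37,881| = $7,188.

$7,188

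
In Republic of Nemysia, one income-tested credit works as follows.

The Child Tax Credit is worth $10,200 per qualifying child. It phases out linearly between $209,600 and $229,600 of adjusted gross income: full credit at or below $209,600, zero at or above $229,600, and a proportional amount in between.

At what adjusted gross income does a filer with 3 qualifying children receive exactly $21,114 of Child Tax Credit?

$215,800

Full credit = 3 × $10,200 = $30,600.
$21,114 is 21,114/30,600 of the full $30,600, so 9,486/30,600 of the $20,000 range has been used: income = $209,600 + $20,000 × 9,486/30,600 = $215,800.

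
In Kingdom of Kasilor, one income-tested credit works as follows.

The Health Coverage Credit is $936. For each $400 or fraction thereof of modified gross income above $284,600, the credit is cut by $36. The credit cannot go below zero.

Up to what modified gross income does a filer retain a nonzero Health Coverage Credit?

After 25 increments the reduction is 25 × $36 = $900, leaving $36; one more increment wipes it out. Increment 25 ends at excess 25 × $400 = $10,000, so the highest qualifying income is $284,600 + $10,000 = $294,600.

$294,600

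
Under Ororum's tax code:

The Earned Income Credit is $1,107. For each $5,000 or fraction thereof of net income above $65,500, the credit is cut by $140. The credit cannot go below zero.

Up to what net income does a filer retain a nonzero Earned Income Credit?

After 7 increments the reduction is 7 × $140 = $980, leaving $127; one more increment wipes it out. Increment 7 ends at excess 7 × $5,000 = $35,000, so the highest qualifying income is $65,500 + $35,000 = $100,500.

$100,500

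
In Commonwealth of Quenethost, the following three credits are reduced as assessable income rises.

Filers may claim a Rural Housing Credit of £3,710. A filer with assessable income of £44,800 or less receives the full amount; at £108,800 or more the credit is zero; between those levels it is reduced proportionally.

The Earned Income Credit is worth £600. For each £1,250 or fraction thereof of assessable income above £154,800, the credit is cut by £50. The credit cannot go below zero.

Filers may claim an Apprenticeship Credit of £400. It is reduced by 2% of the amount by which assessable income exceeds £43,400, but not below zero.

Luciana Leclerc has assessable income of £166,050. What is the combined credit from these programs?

Rural Housing Credit: £166,050 is at or above £108,800, so the credit is £0.
Earned Income Credit: income exceeds £154,800 by £11,250, which is 9 full-or-partial £1,250 increments; reduction = 9 × £50 = £450, leaving £150.
Apprenticeship Credit: 2% of the £122,650 excess over £43,400 is £2,453 ≥ base, so the credit is £0.
Total: £0 + £150 + £0 = £150.

£150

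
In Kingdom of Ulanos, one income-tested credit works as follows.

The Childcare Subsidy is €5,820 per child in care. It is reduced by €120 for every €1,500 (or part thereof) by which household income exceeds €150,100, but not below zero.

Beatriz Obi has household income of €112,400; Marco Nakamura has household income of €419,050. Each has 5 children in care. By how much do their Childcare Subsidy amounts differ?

€21,600

Beatriz (€112,400): Childcare Subsidy: base = 5 × €5,820 = €29,100. €112,400 is at or below the €150,100 threshold, so the full €29,100 applies.
Marco (€419,050): Childcare Subsidy: base = 5 × €5,820 = €29,100. income exceeds €150,100 by €268,950, which is 180 full-or-partial €1,500 increments; reduction = 180 × €120 = €21,600, leaving €7,500.
Difference: |€29,100 − €7,500| = €21,600.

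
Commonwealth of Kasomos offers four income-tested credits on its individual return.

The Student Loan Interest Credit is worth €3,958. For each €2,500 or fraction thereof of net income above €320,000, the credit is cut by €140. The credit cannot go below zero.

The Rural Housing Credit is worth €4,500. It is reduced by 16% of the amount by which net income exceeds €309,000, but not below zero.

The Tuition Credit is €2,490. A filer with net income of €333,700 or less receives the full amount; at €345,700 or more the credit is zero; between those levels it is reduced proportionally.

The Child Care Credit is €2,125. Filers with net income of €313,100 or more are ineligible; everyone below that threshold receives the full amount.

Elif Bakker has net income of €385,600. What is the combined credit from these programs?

€178

Student Loan Interest Credit: income exceeds €320,000 by €65,600, which is 27 full-or-partial €2,500 increments; reduction = 27 × €140 = €3,780, leaving €178.
Rural Housing Credit: 16% of the €76,600 excess over €309,000 is €12,256 ≥ base, so the credit is €0.
Tuition Credit: €385,600 is at or above €345,700, so the credit is €0.
Child Care Credit: €385,600 meets or exceeds the €313,100 cutoff, so the credit is €0.
Total: €178 + €0 + €0 + €0 = €178.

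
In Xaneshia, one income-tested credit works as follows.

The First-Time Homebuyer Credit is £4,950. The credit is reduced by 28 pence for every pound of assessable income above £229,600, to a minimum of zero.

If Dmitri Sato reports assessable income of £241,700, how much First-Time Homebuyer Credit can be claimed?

£1,562

First-Time Homebuyer Credit: 28% of the £12,100 excess over £229,600 is £3,388; credit = £4,950 − £3,388 = £1,562.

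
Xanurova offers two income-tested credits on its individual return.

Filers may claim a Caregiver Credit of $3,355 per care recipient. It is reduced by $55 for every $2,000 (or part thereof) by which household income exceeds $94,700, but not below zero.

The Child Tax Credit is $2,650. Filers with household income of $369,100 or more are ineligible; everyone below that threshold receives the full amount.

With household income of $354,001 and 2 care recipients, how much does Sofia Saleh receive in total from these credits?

Caregiver Credit: base = 2 × $3,355 = $6,710. income exceeds $94,700 by $259,301 → 130 increments × $55 = $7,150 ≥ base, so the credit is $0.
Child Tax Credit: $354,001 is below the $369,100 cutoff, so the full $2,650 applies.
Total: $0 + $2,650 = $2,650.

$2,650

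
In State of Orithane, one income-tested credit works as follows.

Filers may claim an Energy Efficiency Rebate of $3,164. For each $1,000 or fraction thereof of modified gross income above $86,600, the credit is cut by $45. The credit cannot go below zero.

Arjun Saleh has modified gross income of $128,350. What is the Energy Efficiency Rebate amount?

$1,274

Energy Efficiency Rebate: income exceeds $86,600 by $41,750, which is 42 full-or-partial $1,000 increments; reduction = 42 × $45 = $1,890, leaving $1,274.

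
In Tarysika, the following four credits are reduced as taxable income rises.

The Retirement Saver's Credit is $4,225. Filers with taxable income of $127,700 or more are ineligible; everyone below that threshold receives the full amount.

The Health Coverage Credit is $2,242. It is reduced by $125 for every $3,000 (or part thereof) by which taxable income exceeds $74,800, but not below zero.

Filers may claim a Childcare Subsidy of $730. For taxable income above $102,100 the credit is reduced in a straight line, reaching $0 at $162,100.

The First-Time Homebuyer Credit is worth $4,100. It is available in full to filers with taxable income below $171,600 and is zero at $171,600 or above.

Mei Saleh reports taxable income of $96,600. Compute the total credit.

Retirement Saver's Credit: $96,600 is below the $127,700 cutoff, so the full $4,225 applies.
Health Coverage Credit: income exceeds $74,800 by $21,800, which is 8 full-or-partial $3,000 increments; reduction = 8 × $125 = $1,000, leaving $1,242.
Childcare Subsidy: $96,600 is at or below the $102,100 threshold, so the full $730 applies.
First-Time Homebuyer Credit: $96,600 is below the $171,600 cutoff, so the full $4,100 applies.
Total: $4,225 + $1,242 + $730 + $4,100 = $10,297.

$10,297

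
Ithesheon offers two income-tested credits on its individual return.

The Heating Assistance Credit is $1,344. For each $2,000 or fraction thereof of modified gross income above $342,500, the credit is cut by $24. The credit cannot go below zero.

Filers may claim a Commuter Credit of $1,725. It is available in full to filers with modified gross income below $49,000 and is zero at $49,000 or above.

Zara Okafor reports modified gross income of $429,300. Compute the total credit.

Heating Assistance Credit: income exceeds $342,500 by $86,800, which is 44 full-or-partial $2,000 increments; reduction = 44 × $24 = $1,056, leaving $288.
Commuter Credit: $429,300 meets or exceeds the $49,000 cutoff, so the credit is $0.
Total: $288 + $0 = $288.

$288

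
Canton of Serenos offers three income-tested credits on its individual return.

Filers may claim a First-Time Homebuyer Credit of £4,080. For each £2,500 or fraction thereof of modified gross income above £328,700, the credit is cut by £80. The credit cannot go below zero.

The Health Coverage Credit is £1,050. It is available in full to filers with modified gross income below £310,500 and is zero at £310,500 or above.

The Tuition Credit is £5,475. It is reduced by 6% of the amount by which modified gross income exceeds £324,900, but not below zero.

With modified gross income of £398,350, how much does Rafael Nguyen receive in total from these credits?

£2,908

First-Time Homebuyer Credit: income exceeds £328,700 by £69,650, which is 28 full-or-partial £2,500 increments; reduction = 28 × £80 = £2,240, leaving £1,840.
Health Coverage Credit: £398,350 meets or exceeds the £310,500 cutoff, so the credit is £0.
Tuition Credit: 6% of the £73,450 excess over £324,900 is £4,407; credit = £5,475 − £4,407 = £1,068.
Total: £1,840 + £0 + £1,068 = £2,908.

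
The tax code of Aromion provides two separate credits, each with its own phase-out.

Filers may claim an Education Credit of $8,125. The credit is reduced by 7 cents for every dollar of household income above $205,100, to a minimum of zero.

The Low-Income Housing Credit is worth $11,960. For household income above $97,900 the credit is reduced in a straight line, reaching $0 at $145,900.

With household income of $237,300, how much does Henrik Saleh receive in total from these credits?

$5,871

Education Credit: 7% of the $32,200 excess over $205,100 is $2,254; credit = $8,125 − $2,254 = $5,871.
Low-Income Housing Credit: $237,300 is at or above $145,900, so the credit is $0.
Total: $5,871 + $0 = $5,871.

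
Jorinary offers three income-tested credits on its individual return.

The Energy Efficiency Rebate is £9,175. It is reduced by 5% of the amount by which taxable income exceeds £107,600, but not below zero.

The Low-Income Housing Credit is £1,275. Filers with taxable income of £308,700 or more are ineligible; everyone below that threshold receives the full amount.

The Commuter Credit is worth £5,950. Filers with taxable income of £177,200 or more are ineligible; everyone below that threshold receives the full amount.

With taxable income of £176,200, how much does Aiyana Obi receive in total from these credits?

Energy Efficiency Rebate: 5% of the £68,600 excess over £107,600 is £3,430; credit = £9,175 − £3,430 = £5,745.
Low-Income Housing Credit: £176,200 is below the £308,700 cutoff, so the full £1,275 applies.
Commuter Credit: £176,200 is below the £177,200 cutoff, so the full £5,950 applies.
Total: £5,745 + £1,275 + £5,950 = £12,970.

£12,970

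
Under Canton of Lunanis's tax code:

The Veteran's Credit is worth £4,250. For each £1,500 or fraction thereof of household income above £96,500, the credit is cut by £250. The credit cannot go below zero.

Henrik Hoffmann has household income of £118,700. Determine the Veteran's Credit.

£500

Veteran's Credit: income exceeds £96,500 by £22,200, which is 15 full-or-partial £1,500 increments; reduction = 15 × £250 = £3,750, leaving £500.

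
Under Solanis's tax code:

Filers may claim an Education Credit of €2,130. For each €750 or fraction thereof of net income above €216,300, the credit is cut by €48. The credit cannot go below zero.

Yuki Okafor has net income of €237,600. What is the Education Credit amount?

€738

Education Credit: income exceeds €216,300 by €21,300, which is 29 full-or-partial €750 increments; reduction = 29 × €48 = €1,392, leaving €738.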